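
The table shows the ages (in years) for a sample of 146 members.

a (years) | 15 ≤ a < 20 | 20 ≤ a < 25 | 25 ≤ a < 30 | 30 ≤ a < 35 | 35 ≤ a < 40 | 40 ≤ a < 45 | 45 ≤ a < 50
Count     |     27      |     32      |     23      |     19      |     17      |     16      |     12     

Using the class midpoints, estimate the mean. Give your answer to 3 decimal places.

Midpoints: 17.5, 22.5, 27.5, 32.5, 37.5, 42.5, 47.5
Σfm = 27×17.5 + 32×22.5 + 23×27.5 + 19×32.5 + 17×37.5 + 16×42.5 + 12×47.5 = 4330
n = Σf = 146
Mean = 4330 / 146 = 29.6575

29.658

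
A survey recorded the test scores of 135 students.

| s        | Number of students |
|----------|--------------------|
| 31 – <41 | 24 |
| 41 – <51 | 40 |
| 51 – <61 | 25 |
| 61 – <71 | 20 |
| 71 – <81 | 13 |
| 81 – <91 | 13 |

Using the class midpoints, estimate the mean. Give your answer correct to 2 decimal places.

Midpoints: 36, 46, 56, 66, 76, 86
Σfm = 24×36 + 40×46 + 25×56 + 20×66 + 13×76 + 13×86 = 7530
n = Σf = 135
Mean = 7530 / 135 = 55.7778

55.78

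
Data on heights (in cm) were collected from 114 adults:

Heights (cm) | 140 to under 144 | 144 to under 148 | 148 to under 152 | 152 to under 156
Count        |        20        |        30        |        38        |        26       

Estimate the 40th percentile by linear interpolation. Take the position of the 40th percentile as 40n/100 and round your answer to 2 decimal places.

147.41

Cumulative frequencies: 20, 50, 88, 114
n = 114; position = 40n/100 = 45.6.
This falls in the class 144 to under 148: L = 144, F = 20, f = 30, h = 4.
40th percentile ≈ 144 + ((45.6 − 20) / 30) × 4 = 147.4133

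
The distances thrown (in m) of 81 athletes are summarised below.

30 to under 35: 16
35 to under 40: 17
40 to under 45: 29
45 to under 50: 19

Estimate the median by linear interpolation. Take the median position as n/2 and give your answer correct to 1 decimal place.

41.3

Cumulative frequencies: 16, 33, 62, 81
n = 81; position = n/2 = 40.5.
This falls in the class 40 to under 45: L = 40, F = 33, f = 29, h = 5.
Median ≈ 40 + ((40.5 − 33) / 29) × 5 = 41.2931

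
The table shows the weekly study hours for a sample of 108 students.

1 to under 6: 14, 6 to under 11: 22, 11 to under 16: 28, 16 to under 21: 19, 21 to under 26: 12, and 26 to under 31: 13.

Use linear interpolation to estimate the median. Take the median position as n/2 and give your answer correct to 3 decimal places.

14.214

Cumulative frequencies: 14, 36, 64, 83, 95, 108
n = 108; position = n/2 = 54.
This falls in the class 11 to under 16: L = 11, F = 36, f = 28, h = 5.
Median ≈ 11 + ((54 − 36) / 28) × 5 = 14.2143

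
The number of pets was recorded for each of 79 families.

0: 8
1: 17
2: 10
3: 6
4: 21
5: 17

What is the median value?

Cumulative frequencies: 8, 25, 35, 41, 62, 79
n = 79, so the median is the value in position (n+1)/2 = 40.
Position 40 falls at value 3.

3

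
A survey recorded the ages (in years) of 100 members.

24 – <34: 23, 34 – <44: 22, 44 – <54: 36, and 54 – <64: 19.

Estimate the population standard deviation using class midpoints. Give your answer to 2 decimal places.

Midpoints: 29, 39, 49, 59
n = 100, Σfm = 4410, mean = 44.1000
Σfm² = 205380
Σf(m − x̄)² = Σfm² − (Σfm)²/n = 205380 − 4410²/100 = 10899.0000
Population variance = 10899.0000 / 100 = 108.9900
Standard deviation = √108.9900 = 10.4398

10.44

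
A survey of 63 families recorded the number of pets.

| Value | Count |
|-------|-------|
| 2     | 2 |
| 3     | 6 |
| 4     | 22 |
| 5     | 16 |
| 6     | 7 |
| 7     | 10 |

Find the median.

5

Cumulative frequencies: 2, 8, 30, 46, 53, 63
n = 63, so the median is the value in position (n+1)/2 = 32.
Position 32 falls at value 5.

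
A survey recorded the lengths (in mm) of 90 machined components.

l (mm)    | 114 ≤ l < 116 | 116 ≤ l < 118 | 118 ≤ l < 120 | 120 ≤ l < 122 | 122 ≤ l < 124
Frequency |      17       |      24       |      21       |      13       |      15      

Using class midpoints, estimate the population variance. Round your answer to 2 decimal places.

7.22

Midpoints: 115, 117, 119, 121, 123
n = 90, Σfm = 10680, mean = 118.6667
Σfm² = 1268010
Σf(m − x̄)² = Σfm² − (Σfm)²/n = 1268010 − 10680²/90 = 650.0000
Population variance = 650.0000 / 90 = 7.2222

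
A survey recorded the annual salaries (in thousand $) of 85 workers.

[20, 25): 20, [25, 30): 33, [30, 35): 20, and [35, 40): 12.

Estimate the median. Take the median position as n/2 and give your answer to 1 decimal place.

28.4

Cumulative frequencies: 20, 53, 73, 85
n = 85; position = n/2 = 42.5.
This falls in the class [25, 30): L = 25, F = 20, f = 33, h = 5.
Median ≈ 25 + ((42.5 − 20) / 33) × 5 = 28.4091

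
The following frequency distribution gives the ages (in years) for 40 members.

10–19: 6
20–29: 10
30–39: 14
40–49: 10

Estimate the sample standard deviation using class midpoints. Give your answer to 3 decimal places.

Midpoints: 14.5, 24.5, 34.5, 44.5
n = 40, Σfm = 1260, mean = 31.5000
Σfm² = 43730
Σf(m − x̄)² = Σfm² − (Σfm)²/n = 43730 − 1260²/40 = 4040.0000
Sample variance = 4040.0000 / 39 = 103.5897
Standard deviation = √103.5897 = 10.1779

10.178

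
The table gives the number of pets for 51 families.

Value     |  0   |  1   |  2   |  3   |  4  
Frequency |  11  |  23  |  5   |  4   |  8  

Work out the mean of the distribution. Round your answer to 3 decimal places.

Values: 0, 1, 2, 3, 4
Σfx = 11×0 + 23×1 + 5×2 + 4×3 + 8×4 = 77
n = Σf = 51
Mean = 77 / 51 = 1.5098

1.510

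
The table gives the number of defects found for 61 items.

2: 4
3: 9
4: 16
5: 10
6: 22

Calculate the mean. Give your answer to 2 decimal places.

4.61

Values: 2, 3, 4, 5, 6
Σfx = 4×2 + 9×3 + 16×4 + 10×5 + 22×6 = 281
n = Σf = 61
Mean = 281 / 61 = 4.6066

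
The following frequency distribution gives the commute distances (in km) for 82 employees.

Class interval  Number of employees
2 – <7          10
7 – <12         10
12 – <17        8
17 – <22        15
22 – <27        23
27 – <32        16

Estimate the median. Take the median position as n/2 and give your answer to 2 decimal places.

21.33

Cumulative frequencies: 10, 20, 28, 43, 66, 82
n = 82; position = n/2 = 41.
This falls in the class 17 – <22: L = 17, F = 28, f = 15, h = 5.
Median ≈ 17 + ((41 − 28) / 15) × 5 = 21.3333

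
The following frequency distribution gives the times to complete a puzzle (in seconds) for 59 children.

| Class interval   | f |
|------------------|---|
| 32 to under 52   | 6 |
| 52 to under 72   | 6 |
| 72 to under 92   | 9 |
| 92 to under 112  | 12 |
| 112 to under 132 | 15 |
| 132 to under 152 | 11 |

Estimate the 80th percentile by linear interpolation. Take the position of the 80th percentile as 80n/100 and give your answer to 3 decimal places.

Cumulative frequencies: 6, 12, 21, 33, 48, 59
n = 59; position = 80n/100 = 47.2.
This falls in the class 112 to under 132: L = 112, F = 33, f = 15, h = 20.
80th percentile ≈ 112 + ((47.2 − 33) / 15) × 20 = 130.9333

130.933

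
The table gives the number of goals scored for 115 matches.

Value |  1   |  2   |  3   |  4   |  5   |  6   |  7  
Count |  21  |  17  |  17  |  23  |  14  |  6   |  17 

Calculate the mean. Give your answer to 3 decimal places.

3.678

Values: 1, 2, 3, 4, 5, 6, 7
Σfx = 21×1 + 17×2 + 17×3 + 23×4 + 14×5 + 6×6 + 17×7 = 423
n = Σf = 115
Mean = 423 / 115 = 3.6783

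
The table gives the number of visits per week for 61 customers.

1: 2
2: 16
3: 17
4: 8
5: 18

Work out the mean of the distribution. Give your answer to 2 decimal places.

3.39

Values: 1, 2, 3, 4, 5
Σfx = 2×1 + 16×2 + 17×3 + 8×4 + 18×5 = 207
n = Σf = 61
Mean = 207 / 61 = 3.3934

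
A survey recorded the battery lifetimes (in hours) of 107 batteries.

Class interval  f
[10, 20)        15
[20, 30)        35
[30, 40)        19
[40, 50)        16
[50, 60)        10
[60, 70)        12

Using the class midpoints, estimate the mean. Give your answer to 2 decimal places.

35.65

Midpoints: 15, 25, 35, 45, 55, 65
Σfm = 15×15 + 35×25 + 19×35 + 16×45 + 10×55 + 12×65 = 3815
n = Σf = 107
Mean = 3815 / 107 = 35.6542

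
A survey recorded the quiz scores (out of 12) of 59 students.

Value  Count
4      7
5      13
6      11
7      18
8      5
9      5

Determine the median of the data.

Cumulative frequencies: 7, 20, 31, 49, 54, 59
n = 59, so the median is the value in position (n+1)/2 = 30.
Position 30 falls at value 6.

6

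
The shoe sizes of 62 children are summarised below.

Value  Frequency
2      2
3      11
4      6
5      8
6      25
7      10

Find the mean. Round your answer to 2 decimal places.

5.18

Values: 2, 3, 4, 5, 6, 7
Σfx = 2×2 + 11×3 + 6×4 + 8×5 + 25×6 + 10×7 = 321
n = Σf = 62
Mean = 321 / 62 = 5.1774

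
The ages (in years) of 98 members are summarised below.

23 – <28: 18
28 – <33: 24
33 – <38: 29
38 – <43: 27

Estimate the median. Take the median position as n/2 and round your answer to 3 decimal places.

34.207

Cumulative frequencies: 18, 42, 71, 98
n = 98; position = n/2 = 49.
This falls in the class 33 – <38: L = 33, F = 42, f = 29, h = 5.
Median ≈ 33 + ((49 − 42) / 29) × 5 = 34.2069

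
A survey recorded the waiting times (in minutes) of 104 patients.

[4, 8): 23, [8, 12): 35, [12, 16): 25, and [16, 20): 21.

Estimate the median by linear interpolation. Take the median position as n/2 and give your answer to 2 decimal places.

Cumulative frequencies: 23, 58, 83, 104
n = 104; position = n/2 = 52.
This falls in the class [8, 12): L = 8, F = 23, f = 35, h = 4.
Median ≈ 8 + ((52 − 23) / 35) × 4 = 11.3143

11.31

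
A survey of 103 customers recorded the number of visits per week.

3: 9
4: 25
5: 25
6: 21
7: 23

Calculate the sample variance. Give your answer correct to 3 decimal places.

Values: 3, 4, 5, 6, 7
n = 103, Σfx = 539, mean = 5.2330
Σfx² = 2989
Σf(x − x̄)² = Σfx² − (Σfx)²/n = 2989 − 539²/103 = 168.4078
Sample variance = 168.4078 / 102 = 1.6511

1.651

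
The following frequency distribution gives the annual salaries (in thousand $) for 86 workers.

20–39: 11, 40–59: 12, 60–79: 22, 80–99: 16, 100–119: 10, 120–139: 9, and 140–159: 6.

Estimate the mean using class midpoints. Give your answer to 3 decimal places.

81.826

Midpoints: 29.5, 49.5, 69.5, 89.5, 109.5, 129.5, 149.5
Σfm = 11×29.5 + 12×49.5 + 22×69.5 + 16×89.5 + 10×109.5 + 9×129.5 + 6×149.5 = 7037
n = Σf = 86
Mean = 7037 / 86 = 81.8256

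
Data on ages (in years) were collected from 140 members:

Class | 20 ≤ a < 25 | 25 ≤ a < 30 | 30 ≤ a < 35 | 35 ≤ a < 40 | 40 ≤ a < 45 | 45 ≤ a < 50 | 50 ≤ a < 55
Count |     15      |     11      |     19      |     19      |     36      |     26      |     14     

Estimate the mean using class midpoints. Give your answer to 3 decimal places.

39.071

Midpoints: 22.5, 27.5, 32.5, 37.5, 42.5, 47.5, 52.5
Σfm = 15×22.5 + 11×27.5 + 19×32.5 + 19×37.5 + 36×42.5 + 26×47.5 + 14×52.5 = 5470
n = Σf = 140
Mean = 5470 / 140 = 39.0714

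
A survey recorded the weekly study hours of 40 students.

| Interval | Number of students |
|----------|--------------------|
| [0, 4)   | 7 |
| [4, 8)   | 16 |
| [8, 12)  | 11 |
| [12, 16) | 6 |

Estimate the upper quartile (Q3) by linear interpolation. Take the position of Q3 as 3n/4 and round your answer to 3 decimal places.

Cumulative frequencies: 7, 23, 34, 40
n = 40; position = 3n/4 = 30.
This falls in the class [8, 12): L = 8, F = 23, f = 11, h = 4.
Upper quartile ≈ 8 + ((30 − 23) / 11) × 4 = 10.5455

10.545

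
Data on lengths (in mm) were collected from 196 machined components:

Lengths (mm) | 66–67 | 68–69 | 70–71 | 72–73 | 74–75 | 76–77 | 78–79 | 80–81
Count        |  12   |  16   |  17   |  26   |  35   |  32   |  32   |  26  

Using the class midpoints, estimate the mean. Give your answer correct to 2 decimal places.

74.68

Midpoints: 66.5, 68.5, 70.5, 72.5, 74.5, 76.5, 78.5, 80.5
Σfm = 12×66.5 + 16×68.5 + 17×70.5 + 26×72.5 + 35×74.5 + 32×76.5 + 32×78.5 + 26×80.5 = 14638
n = Σf = 196
Mean = 14638 / 196 = 74.6837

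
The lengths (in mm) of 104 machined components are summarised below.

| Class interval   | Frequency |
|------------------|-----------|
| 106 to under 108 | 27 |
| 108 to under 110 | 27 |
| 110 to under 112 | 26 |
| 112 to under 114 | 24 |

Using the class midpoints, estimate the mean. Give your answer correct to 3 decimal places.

109.904

Midpoints: 107, 109, 111, 113
Σfm = 27×107 + 27×109 + 26×111 + 24×113 = 11430
n = Σf = 104
Mean = 11430 / 104 = 109.9038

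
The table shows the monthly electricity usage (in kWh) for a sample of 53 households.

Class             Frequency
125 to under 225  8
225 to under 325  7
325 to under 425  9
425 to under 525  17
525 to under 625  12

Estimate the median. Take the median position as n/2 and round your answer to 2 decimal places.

439.71

Cumulative frequencies: 8, 15, 24, 41, 53
n = 53; position = n/2 = 26.5.
This falls in the class 425 to under 525: L = 425, F = 24, f = 17, h = 100.
Median ≈ 425 + ((26.5 − 24) / 17) × 100 = 439.7059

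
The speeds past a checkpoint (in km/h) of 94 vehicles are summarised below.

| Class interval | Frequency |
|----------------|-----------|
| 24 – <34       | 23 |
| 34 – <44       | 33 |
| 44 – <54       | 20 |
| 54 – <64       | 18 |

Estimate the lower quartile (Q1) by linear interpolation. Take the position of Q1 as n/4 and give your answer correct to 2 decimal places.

Cumulative frequencies: 23, 56, 76, 94
n = 94; position = n/4 = 23.5.
This falls in the class 34 – <44: L = 34, F = 23, f = 33, h = 10.
Lower quartile ≈ 34 + ((23.5 − 23) / 33) × 10 = 34.1515

34.15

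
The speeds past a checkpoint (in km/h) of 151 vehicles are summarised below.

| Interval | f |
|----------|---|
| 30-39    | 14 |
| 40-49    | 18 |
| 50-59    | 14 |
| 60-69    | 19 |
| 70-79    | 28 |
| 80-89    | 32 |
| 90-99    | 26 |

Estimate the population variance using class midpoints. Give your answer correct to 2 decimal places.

Midpoints: 34.5, 44.5, 54.5, 64.5, 74.5, 84.5, 94.5
n = 151, Σfm = 10519.5, mean = 69.6656
Σfm² = 789017.75
Σf(m − x̄)² = Σfm² − (Σfm)²/n = 789017.75 − 10519.5²/151 = 56170.8609
Population variance = 56170.8609 / 151 = 371.9925

371.99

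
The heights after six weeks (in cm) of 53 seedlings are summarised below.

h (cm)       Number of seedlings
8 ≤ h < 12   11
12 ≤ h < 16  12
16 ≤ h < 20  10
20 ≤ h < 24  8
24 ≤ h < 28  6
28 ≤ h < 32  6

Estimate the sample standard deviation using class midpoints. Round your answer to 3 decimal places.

Midpoints: 10, 14, 18, 22, 26, 30
n = 53, Σfm = 970, mean = 18.3019
Σfm² = 20020
Σf(m − x̄)² = Σfm² − (Σfm)²/n = 20020 − 970²/53 = 2267.1698
Sample variance = 2267.1698 / 52 = 43.5994
Standard deviation = √43.5994 = 6.6030

6.603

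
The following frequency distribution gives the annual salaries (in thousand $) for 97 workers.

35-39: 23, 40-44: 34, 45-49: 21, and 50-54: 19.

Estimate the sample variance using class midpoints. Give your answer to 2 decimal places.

Midpoints: 37, 42, 47, 52
n = 97, Σfm = 4254, mean = 43.8557
Σfm² = 189228
Σf(m − x̄)² = Σfm² − (Σfm)²/n = 189228 − 4254²/97 = 2665.9794
Sample variance = 2665.9794 / 96 = 27.7706

27.77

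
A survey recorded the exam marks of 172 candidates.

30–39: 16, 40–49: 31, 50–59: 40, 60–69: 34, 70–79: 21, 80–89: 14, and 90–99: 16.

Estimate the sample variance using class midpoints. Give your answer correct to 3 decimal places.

299.806

Midpoints: 34.5, 44.5, 54.5, 64.5, 74.5, 84.5, 94.5
n = 172, Σfm = 10564, mean = 61.4186
Σfm² = 700093
Σf(m − x̄)² = Σfm² − (Σfm)²/n = 700093 − 10564²/172 = 51266.8605
Sample variance = 51266.8605 / 171 = 299.8062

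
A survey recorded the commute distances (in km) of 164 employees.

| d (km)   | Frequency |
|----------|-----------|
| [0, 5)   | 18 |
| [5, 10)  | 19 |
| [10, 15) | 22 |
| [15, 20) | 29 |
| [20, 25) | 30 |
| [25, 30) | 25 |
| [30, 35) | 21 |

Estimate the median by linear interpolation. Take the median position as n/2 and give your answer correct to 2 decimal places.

18.97

Cumulative frequencies: 18, 37, 59, 88, 118, 143, 164
n = 164; position = n/2 = 82.
This falls in the class [15, 20): L = 15, F = 59, f = 29, h = 5.
Median ≈ 15 + ((82 − 59) / 29) × 5 = 18.9655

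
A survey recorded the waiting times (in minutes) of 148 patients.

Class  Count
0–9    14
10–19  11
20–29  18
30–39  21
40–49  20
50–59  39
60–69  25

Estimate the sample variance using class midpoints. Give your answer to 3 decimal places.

Midpoints: 4.5, 14.5, 24.5, 34.5, 44.5, 54.5, 64.5
n = 148, Σfm = 6016, mean = 40.6486
Σfm² = 297847
Σf(m − x̄)² = Σfm² − (Σfm)²/n = 297847 − 6016²/148 = 53304.7297
Sample variance = 53304.7297 / 147 = 362.6172

362.617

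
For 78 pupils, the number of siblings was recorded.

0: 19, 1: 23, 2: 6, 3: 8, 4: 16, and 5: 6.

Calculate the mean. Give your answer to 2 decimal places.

1.96

Values: 0, 1, 2, 3, 4, 5
Σfx = 19×0 + 23×1 + 6×2 + 8×3 + 16×4 + 6×5 = 153
n = Σf = 78
Mean = 153 / 78 = 1.9615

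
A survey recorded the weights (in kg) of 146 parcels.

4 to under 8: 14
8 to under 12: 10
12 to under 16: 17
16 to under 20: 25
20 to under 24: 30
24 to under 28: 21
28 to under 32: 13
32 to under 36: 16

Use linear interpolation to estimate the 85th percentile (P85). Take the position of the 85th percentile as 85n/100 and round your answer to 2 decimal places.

30.18

Cumulative frequencies: 14, 24, 41, 66, 96, 117, 130, 146
n = 146; position = 85n/100 = 124.1.
This falls in the class 28 to under 32: L = 28, F = 117, f = 13, h = 4.
85th percentile ≈ 28 + ((124.1 − 117) / 13) × 4 = 30.1846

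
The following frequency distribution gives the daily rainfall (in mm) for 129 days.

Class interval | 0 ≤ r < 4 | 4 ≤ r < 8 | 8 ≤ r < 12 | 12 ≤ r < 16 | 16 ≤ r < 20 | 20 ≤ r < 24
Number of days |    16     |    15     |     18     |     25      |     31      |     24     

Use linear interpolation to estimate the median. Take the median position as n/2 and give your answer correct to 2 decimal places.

14.48

Cumulative frequencies: 16, 31, 49, 74, 105, 129
n = 129; position = n/2 = 64.5.
This falls in the class 12 ≤ r < 16: L = 12, F = 49, f = 25, h = 4.
Median ≈ 12 + ((64.5 − 49) / 25) × 4 = 14.4800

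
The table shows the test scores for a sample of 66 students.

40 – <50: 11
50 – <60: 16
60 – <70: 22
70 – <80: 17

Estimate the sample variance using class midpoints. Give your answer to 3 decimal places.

108.182

Midpoints: 45, 55, 65, 75
n = 66, Σfm = 4080, mean = 61.8182
Σfm² = 259250
Σf(m − x̄)² = Σfm² − (Σfm)²/n = 259250 − 4080²/66 = 7031.8182
Sample variance = 7031.8182 / 65 = 108.1818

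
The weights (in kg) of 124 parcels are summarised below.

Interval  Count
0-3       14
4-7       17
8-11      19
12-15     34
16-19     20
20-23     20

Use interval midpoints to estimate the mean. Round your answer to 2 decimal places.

Midpoints: 1.5, 5.5, 9.5, 13.5, 17.5, 21.5
Σfm = 14×1.5 + 17×5.5 + 19×9.5 + 34×13.5 + 20×17.5 + 20×21.5 = 1534
n = Σf = 124
Mean = 1534 / 124 = 12.3710

12.37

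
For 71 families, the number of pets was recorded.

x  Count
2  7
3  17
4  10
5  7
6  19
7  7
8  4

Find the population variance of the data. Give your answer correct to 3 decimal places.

3.076

Values: 2, 3, 4, 5, 6, 7, 8
n = 71, Σfx = 335, mean = 4.7183
Σfx² = 1799
Σf(x − x̄)² = Σfx² − (Σfx)²/n = 1799 − 335²/71 = 218.3662
Population variance = 218.3662 / 71 = 3.0756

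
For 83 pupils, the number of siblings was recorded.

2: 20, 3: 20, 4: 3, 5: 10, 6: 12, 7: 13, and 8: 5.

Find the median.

4

Cumulative frequencies: 20, 40, 43, 53, 65, 78, 83
n = 83, so the median is the value in position (n+1)/2 = 42.
Position 42 falls at value 4.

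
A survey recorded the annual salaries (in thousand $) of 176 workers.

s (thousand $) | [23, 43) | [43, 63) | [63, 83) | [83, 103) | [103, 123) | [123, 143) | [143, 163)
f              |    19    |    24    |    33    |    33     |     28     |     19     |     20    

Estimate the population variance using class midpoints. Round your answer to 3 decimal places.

Midpoints: 33, 53, 73, 93, 113, 133, 153
n = 176, Σfm = 16128, mean = 91.6364
Σfm² = 1711184
Σf(m − x̄)² = Σfm² − (Σfm)²/n = 1711184 − 16128²/176 = 233272.7273
Population variance = 233272.7273 / 176 = 1325.4132

1325.413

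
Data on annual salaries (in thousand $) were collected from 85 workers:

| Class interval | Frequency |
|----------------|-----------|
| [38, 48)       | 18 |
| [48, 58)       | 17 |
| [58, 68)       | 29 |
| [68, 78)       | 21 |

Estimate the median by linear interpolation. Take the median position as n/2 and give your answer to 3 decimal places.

60.586

Cumulative frequencies: 18, 35, 64, 85
n = 85; position = n/2 = 42.5.
This falls in the class [58, 68): L = 58, F = 35, f = 29, h = 10.
Median ≈ 58 + ((42.5 − 35) / 29) × 10 = 60.5862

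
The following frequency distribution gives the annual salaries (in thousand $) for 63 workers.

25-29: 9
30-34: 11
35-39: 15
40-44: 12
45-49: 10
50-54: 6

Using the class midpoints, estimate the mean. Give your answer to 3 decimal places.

Midpoints: 27, 32, 37, 42, 47, 52
Σfm = 9×27 + 11×32 + 15×37 + 12×42 + 10×47 + 6×52 = 2436
n = Σf = 63
Mean = 2436 / 63 = 38.6667

38.667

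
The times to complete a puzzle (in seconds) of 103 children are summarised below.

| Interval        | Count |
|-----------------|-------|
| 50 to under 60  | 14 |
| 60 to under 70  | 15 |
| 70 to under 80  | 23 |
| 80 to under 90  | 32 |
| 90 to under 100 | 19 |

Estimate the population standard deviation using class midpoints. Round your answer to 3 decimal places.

12.920

Midpoints: 55, 65, 75, 85, 95
n = 103, Σfm = 7995, mean = 77.6214
Σfm² = 637775
Σf(m − x̄)² = Σfm² − (Σfm)²/n = 637775 − 7995²/103 = 17192.2330
Population variance = 17192.2330 / 103 = 166.9149
Standard deviation = √166.9149 = 12.9196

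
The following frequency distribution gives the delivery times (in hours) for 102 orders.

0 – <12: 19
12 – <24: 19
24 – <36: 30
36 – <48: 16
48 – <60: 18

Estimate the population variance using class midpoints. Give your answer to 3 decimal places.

258.007

Midpoints: 6, 18, 30, 42, 54
n = 102, Σfm = 3000, mean = 29.4118
Σfm² = 114552
Σf(m − x̄)² = Σfm² − (Σfm)²/n = 114552 − 3000²/102 = 26316.7059
Population variance = 26316.7059 / 102 = 258.0069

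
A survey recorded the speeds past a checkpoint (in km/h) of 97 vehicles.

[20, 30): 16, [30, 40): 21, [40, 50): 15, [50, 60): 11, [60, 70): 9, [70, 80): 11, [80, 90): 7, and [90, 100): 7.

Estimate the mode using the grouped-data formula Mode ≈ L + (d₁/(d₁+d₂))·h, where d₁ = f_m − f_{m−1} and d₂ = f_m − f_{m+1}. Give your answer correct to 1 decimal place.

34.5

Modal class: [30, 40) (highest frequency 21).
d₁ = 21 − 16 = 5, d₂ = 21 − 15 = 6
Mode ≈ 30 + (5/(5+6)) × 10 = 30 + 4.5455 = 34.5455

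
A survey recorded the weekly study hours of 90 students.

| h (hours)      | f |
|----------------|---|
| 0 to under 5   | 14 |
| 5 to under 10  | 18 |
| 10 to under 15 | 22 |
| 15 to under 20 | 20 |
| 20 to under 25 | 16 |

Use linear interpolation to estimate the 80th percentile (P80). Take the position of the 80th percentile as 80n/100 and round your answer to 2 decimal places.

19.50

Cumulative frequencies: 14, 32, 54, 74, 90
n = 90; position = 80n/100 = 72.
This falls in the class 15 to under 20: L = 15, F = 54, f = 20, h = 5.
80th percentile ≈ 15 + ((72 − 54) / 20) × 5 = 19.5000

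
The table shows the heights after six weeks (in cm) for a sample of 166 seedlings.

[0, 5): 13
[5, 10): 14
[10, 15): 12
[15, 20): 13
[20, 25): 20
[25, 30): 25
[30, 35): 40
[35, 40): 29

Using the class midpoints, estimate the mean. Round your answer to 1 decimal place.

24.3

Midpoints: 2.5, 7.5, 12.5, 17.5, 22.5, 27.5, 32.5, 37.5
Σfm = 13×2.5 + 14×7.5 + 12×12.5 + 13×17.5 + 20×22.5 + 25×27.5 + 40×32.5 + 29×37.5 = 4040
n = Σf = 166
Mean = 4040 / 166 = 24.3373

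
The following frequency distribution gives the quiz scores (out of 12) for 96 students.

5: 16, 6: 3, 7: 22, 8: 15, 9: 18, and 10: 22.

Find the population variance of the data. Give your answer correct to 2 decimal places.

2.94

Values: 5, 6, 7, 8, 9, 10
n = 96, Σfx = 754, mean = 7.8542
Σfx² = 6204
Σf(x − x̄)² = Σfx² − (Σfx)²/n = 6204 − 754²/96 = 281.9583
Population variance = 281.9583 / 96 = 2.9371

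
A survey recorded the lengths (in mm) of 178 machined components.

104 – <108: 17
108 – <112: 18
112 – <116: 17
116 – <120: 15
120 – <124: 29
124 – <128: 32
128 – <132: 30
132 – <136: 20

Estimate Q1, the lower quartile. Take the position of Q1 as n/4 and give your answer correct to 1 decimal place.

Cumulative frequencies: 17, 35, 52, 67, 96, 128, 158, 178
n = 178; position = n/4 = 44.5.
This falls in the class 112 – <116: L = 112, F = 35, f = 17, h = 4.
Lower quartile ≈ 112 + ((44.5 − 35) / 17) × 4 = 114.2353

114.2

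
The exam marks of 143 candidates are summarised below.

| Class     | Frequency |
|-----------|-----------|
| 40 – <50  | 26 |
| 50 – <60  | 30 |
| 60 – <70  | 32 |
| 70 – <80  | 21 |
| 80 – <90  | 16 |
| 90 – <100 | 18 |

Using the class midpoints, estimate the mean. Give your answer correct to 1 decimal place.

66.7

Midpoints: 45, 55, 65, 75, 85, 95
Σfm = 26×45 + 30×55 + 32×65 + 21×75 + 16×85 + 18×95 = 9545
n = Σf = 143
Mean = 9545 / 143 = 66.7483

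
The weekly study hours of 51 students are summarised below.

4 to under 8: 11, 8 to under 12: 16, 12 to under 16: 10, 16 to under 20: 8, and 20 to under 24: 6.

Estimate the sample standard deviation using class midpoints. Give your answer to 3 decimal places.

5.235

Midpoints: 6, 10, 14, 18, 22
n = 51, Σfm = 642, mean = 12.5882
Σfm² = 9452
Σf(m − x̄)² = Σfm² − (Σfm)²/n = 9452 − 642²/51 = 1370.3529
Sample variance = 1370.3529 / 50 = 27.4071
Standard deviation = √27.4071 = 5.2352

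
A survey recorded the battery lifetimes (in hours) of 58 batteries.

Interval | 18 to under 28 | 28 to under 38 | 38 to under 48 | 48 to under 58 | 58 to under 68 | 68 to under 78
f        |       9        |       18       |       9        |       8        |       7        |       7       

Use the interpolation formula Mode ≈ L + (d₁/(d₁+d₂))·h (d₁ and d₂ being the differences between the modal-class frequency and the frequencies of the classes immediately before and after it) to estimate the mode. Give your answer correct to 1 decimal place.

33.0

Modal class: 28 to under 38 (highest frequency 18).
d₁ = 18 − 9 = 9, d₂ = 18 − 9 = 9
Mode ≈ 28 + (9/(9+9)) × 10 = 28 + 5.0000 = 33.0000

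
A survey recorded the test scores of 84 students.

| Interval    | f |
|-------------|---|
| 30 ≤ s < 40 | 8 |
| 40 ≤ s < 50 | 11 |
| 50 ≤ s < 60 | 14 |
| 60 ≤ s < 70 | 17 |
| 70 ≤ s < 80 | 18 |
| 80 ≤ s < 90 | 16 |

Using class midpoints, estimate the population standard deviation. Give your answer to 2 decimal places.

Midpoints: 35, 45, 55, 65, 75, 85
n = 84, Σfm = 5360, mean = 63.8095
Σfm² = 363100
Σf(m − x̄)² = Σfm² − (Σfm)²/n = 363100 − 5360²/84 = 21080.9524
Population variance = 21080.9524 / 84 = 250.9637
Standard deviation = √250.9637 = 15.8418

15.84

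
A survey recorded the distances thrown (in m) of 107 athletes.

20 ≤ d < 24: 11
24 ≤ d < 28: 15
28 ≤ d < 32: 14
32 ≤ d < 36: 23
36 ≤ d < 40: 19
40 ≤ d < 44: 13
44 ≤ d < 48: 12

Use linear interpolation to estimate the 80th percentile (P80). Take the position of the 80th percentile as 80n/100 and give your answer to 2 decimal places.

41.11

Cumulative frequencies: 11, 26, 40, 63, 82, 95, 107
n = 107; position = 80n/100 = 85.6.
This falls in the class 40 ≤ d < 44: L = 40, F = 82, f = 13, h = 4.
80th percentile ≈ 40 + ((85.6 − 82) / 13) × 4 = 41.1077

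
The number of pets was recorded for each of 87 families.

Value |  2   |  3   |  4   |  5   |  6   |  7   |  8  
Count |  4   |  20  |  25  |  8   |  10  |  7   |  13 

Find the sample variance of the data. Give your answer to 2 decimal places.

3.42

Values: 2, 3, 4, 5, 6, 7, 8
n = 87, Σfx = 421, mean = 4.8391
Σfx² = 2331
Σf(x − x̄)² = Σfx² − (Σfx)²/n = 2331 − 421²/87 = 293.7471
Sample variance = 293.7471 / 86 = 3.4157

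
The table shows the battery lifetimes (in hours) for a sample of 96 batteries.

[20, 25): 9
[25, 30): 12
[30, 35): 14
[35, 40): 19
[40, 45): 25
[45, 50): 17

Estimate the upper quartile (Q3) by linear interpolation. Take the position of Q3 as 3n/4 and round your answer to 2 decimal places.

43.60

Cumulative frequencies: 9, 21, 35, 54, 79, 96
n = 96; position = 3n/4 = 72.
This falls in the class [40, 45): L = 40, F = 54, f = 25, h = 5.
Upper quartile ≈ 40 + ((72 − 54) / 25) × 5 = 43.6000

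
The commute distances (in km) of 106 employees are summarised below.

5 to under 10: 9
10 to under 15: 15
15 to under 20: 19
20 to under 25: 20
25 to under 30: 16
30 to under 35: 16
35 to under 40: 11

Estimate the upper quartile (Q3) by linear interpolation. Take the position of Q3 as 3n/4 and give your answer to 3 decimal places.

30.156

Cumulative frequencies: 9, 24, 43, 63, 79, 95, 106
n = 106; position = 3n/4 = 79.5.
This falls in the class 30 to under 35: L = 30, F = 79, f = 16, h = 5.
Upper quartile ≈ 30 + ((79.5 − 79) / 16) × 5 = 30.1562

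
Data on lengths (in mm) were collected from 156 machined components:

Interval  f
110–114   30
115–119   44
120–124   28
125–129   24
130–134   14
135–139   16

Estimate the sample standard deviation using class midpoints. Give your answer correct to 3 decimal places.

Midpoints: 112, 117, 122, 127, 132, 137
n = 156, Σfm = 19012, mean = 121.8718
Σfm² = 2326724
Σf(m − x̄)² = Σfm² − (Σfm)²/n = 2326724 − 19012²/156 = 9697.4359
Sample variance = 9697.4359 / 155 = 62.5641
Standard deviation = √62.5641 = 7.9097

7.910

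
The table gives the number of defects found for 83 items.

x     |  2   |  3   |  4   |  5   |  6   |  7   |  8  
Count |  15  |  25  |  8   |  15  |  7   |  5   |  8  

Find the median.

4

Cumulative frequencies: 15, 40, 48, 63, 70, 75, 83
n = 83, so the median is the value in position (n+1)/2 = 42.
Position 42 falls at value 4.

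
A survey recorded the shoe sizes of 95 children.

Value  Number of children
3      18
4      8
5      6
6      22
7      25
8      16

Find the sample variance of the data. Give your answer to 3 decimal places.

Values: 3, 4, 5, 6, 7, 8
n = 95, Σfx = 551, mean = 5.8000
Σfx² = 3481
Σf(x − x̄)² = Σfx² − (Σfx)²/n = 3481 − 551²/95 = 285.2000
Sample variance = 285.2000 / 94 = 3.0340

3.034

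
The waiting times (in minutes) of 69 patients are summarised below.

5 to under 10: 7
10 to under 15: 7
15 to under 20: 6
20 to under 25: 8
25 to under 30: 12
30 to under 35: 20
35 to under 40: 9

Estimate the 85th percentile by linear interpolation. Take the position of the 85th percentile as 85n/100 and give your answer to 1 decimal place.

Cumulative frequencies: 7, 14, 20, 28, 40, 60, 69
n = 69; position = 85n/100 = 58.65.
This falls in the class 30 to under 35: L = 30, F = 40, f = 20, h = 5.
85th percentile ≈ 30 + ((58.65 − 40) / 20) × 5 = 34.6625

34.7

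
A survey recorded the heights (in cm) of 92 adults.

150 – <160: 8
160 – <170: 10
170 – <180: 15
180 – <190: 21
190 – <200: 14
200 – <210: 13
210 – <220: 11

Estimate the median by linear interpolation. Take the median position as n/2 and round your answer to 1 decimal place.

Cumulative frequencies: 8, 18, 33, 54, 68, 81, 92
n = 92; position = n/2 = 46.
This falls in the class 180 – <190: L = 180, F = 33, f = 21, h = 10.
Median ≈ 180 + ((46 − 33) / 21) × 10 = 186.1905

186.2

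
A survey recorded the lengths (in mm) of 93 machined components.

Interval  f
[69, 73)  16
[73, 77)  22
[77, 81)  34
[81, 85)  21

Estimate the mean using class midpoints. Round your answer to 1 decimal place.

Midpoints: 71, 75, 79, 83
Σfm = 16×71 + 22×75 + 34×79 + 21×83 = 7215
n = Σf = 93
Mean = 7215 / 93 = 77.5806

77.6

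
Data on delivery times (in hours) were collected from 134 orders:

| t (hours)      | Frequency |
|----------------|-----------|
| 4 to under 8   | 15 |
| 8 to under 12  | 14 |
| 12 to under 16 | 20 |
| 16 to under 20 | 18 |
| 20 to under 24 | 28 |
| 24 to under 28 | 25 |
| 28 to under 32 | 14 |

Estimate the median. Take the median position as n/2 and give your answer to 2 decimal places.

20.00

Cumulative frequencies: 15, 29, 49, 67, 95, 120, 134
n = 134; position = n/2 = 67.
This falls in the class 16 to under 20: L = 16, F = 49, f = 18, h = 4.
Median ≈ 16 + ((67 − 49) / 18) × 4 = 20.0000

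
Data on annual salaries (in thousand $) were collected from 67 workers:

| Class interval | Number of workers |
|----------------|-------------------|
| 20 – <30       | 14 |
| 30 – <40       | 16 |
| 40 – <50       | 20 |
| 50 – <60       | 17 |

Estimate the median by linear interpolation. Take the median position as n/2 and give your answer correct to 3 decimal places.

41.750

Cumulative frequencies: 14, 30, 50, 67
n = 67; position = n/2 = 33.5.
This falls in the class 40 – <50: L = 40, F = 30, f = 20, h = 10.
Median ≈ 40 + ((33.5 − 30) / 20) × 10 = 41.7500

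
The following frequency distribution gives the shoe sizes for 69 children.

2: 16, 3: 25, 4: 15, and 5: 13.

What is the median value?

3

Cumulative frequencies: 16, 41, 56, 69
n = 69, so the median is the value in position (n+1)/2 = 35.
Position 35 falls at value 3.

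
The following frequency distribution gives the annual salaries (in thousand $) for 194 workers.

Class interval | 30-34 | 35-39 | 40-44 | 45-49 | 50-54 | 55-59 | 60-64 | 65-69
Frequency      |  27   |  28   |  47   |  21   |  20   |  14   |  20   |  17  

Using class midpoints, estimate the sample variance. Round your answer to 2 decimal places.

Midpoints: 32, 37, 42, 47, 52, 57, 62, 67
n = 194, Σfm = 9078, mean = 46.7938
Σfm² = 448036
Σf(m − x̄)² = Σfm² − (Σfm)²/n = 448036 − 9078²/194 = 23241.7526
Sample variance = 23241.7526 / 193 = 120.4236

120.42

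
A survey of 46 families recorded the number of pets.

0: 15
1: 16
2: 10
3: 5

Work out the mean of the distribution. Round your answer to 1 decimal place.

Values: 0, 1, 2, 3
Σfx = 15×0 + 16×1 + 10×2 + 5×3 = 51
n = Σf = 46
Mean = 51 / 46 = 1.1087

1.1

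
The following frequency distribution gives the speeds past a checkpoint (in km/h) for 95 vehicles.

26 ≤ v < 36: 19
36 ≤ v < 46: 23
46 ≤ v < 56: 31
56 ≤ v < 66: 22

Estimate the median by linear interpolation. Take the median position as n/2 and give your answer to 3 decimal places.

47.774

Cumulative frequencies: 19, 42, 73, 95
n = 95; position = n/2 = 47.5.
This falls in the class 46 ≤ v < 56: L = 46, F = 42, f = 31, h = 10.
Median ≈ 46 + ((47.5 − 42) / 31) × 10 = 47.7742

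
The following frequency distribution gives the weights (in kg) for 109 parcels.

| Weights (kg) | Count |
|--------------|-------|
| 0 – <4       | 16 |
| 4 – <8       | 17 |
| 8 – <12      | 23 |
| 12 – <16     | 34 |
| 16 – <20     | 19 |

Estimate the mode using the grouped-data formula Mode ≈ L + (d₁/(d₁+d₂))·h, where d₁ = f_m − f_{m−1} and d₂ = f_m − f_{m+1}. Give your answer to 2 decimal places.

13.69

Modal class: 12 – <16 (highest frequency 34).
d₁ = 34 − 23 = 11, d₂ = 34 − 19 = 15
Mode ≈ 12 + (11/(11+15)) × 4 = 12 + 1.6923 = 13.6923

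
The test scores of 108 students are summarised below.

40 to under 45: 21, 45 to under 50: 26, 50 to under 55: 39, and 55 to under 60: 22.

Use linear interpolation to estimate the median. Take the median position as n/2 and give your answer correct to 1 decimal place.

50.9

Cumulative frequencies: 21, 47, 86, 108
n = 108; position = n/2 = 54.
This falls in the class 50 to under 55: L = 50, F = 47, f = 39, h = 5.
Median ≈ 50 + ((54 − 47) / 39) × 5 = 50.8974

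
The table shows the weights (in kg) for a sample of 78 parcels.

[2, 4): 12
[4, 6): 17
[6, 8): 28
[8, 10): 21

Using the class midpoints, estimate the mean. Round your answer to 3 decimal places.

6.487

Midpoints: 3, 5, 7, 9
Σfm = 12×3 + 17×5 + 28×7 + 21×9 = 506
n = Σf = 78
Mean = 506 / 78 = 6.4872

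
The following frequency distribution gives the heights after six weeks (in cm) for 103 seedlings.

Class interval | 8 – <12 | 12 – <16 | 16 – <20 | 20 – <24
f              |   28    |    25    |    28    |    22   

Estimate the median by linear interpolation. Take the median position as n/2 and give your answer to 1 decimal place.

15.8

Cumulative frequencies: 28, 53, 81, 103
n = 103; position = n/2 = 51.5.
This falls in the class 12 – <16: L = 12, F = 28, f = 25, h = 4.
Median ≈ 12 + ((51.5 − 28) / 25) × 4 = 15.7600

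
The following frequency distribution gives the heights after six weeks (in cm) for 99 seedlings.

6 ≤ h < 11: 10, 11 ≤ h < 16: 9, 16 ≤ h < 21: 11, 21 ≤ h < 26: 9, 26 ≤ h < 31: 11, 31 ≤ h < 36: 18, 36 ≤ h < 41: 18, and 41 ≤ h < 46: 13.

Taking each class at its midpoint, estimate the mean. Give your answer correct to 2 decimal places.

Midpoints: 8.5, 13.5, 18.5, 23.5, 28.5, 33.5, 38.5, 43.5
Σfm = 10×8.5 + 9×13.5 + 11×18.5 + 9×23.5 + 11×28.5 + 18×33.5 + 18×38.5 + 13×43.5 = 2796.5
n = Σf = 99
Mean = 2796.5 / 99 = 28.2475

28.25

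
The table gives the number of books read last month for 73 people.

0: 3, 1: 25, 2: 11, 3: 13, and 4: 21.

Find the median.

Cumulative frequencies: 3, 28, 39, 52, 73
n = 73, so the median is the value in position (n+1)/2 = 37.
Position 37 falls at value 2.

2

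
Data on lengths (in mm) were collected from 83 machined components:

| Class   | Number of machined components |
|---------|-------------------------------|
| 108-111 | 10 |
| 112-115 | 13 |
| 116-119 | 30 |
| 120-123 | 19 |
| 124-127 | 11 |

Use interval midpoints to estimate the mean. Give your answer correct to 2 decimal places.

117.89

Midpoints: 109.5, 113.5, 117.5, 121.5, 125.5
Σfm = 10×109.5 + 13×113.5 + 30×117.5 + 19×121.5 + 11×125.5 = 9784.5
n = Σf = 83
Mean = 9784.5 / 83 = 117.8855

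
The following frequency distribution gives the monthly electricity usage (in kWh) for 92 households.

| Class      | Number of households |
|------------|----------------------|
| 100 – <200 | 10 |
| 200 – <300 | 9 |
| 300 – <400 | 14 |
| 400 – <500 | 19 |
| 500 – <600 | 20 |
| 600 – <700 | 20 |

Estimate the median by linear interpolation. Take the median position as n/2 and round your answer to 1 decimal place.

468.4

Cumulative frequencies: 10, 19, 33, 52, 72, 92
n = 92; position = n/2 = 46.
This falls in the class 400 – <500: L = 400, F = 33, f = 19, h = 100.
Median ≈ 400 + ((46 − 33) / 19) × 100 = 468.4211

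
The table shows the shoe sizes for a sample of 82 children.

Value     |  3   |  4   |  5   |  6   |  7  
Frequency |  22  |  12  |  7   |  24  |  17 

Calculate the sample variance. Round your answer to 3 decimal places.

2.370

Values: 3, 4, 5, 6, 7
n = 82, Σfx = 412, mean = 5.0244
Σfx² = 2262
Σf(x − x̄)² = Σfx² − (Σfx)²/n = 2262 − 412²/82 = 191.9512
Sample variance = 191.9512 / 81 = 2.3698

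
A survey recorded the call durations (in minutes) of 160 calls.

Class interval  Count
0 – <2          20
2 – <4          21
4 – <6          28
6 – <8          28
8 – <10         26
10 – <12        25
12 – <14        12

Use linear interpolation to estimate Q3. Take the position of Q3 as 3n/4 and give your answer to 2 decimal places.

Cumulative frequencies: 20, 41, 69, 97, 123, 148, 160
n = 160; position = 3n/4 = 120.
This falls in the class 8 – <10: L = 8, F = 97, f = 26, h = 2.
Upper quartile ≈ 8 + ((120 − 97) / 26) × 2 = 9.7692

9.77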